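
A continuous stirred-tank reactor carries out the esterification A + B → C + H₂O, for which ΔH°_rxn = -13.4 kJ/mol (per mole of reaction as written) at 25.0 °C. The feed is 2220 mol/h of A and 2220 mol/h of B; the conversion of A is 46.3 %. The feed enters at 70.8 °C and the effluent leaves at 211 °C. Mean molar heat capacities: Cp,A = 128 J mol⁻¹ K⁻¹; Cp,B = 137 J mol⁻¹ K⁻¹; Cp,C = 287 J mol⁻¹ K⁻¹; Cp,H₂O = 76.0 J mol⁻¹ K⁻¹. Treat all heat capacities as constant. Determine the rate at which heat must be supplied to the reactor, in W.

Q_in = 24300 W

Extent of reaction ξ = 0.463 × 2220 = 1027.9 mol/h
Reaction term: ξ·ΔH°_rxn = 1027.9 × -13.4 = -13773 kJ/h
Sensible, feed 70.8→25 °C: -26944 kJ/h
Outlet flows (mol/h): A 1192.1, B 1192.1, C 1027.9, H₂O 1027.9
Sensible, products 25→211 °C: 128160 kJ/h
Q = ΔH = 87442 kJ/h = 24.289 kW
Heat supplied = 24289 W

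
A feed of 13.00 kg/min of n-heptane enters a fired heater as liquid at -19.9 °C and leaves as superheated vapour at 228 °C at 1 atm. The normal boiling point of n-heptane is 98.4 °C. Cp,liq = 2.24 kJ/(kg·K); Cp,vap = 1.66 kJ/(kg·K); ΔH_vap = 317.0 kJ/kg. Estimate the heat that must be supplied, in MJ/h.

liquid -19.9→98.4 °C: 264.99 kJ/kg
vaporisation at 98.4 °C: 317 kJ/kg
vapour 98.4→228 °C: 215.14 kJ/kg
Δh = 264.99 + 317 + 215.14 = 797.13 kJ/kg
Q = ṁ·Δh = 13.00 kg/min × 797.13 kJ/kg = 10363 kJ/min
|Q| = 172.71 kW = 621.76 MJ/h

Q = 622 MJ/h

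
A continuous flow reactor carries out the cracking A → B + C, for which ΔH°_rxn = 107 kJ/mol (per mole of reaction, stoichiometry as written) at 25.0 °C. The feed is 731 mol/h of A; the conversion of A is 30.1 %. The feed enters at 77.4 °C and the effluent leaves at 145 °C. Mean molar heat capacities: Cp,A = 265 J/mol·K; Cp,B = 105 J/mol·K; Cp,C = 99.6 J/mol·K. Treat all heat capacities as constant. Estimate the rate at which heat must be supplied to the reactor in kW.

Q_in = 9.73 kW

Extent of reaction ξ = 0.301 × 731 = 220.03 mol/h
Reaction term: ξ·ΔH°_rxn = 220.03 × 107 = 23543 kJ/h
Sensible, feed 77.4→25 °C: -10151 kJ/h
Outlet flows (mol/h): A 510.97, B 220.03, C 220.03
Sensible, products 25→145 °C: 21651 kJ/h
Q = ΔH = 35044 kJ/h = 9.7344 kW
Heat supplied = 9.7344 kW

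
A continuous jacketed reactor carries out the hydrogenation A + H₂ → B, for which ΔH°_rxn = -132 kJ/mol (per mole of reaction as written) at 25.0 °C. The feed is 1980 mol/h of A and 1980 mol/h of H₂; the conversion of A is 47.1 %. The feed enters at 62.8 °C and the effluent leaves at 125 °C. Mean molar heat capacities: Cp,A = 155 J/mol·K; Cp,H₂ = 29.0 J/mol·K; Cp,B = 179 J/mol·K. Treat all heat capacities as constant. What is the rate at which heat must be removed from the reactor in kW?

Q_out = 28.0 kW

Extent of reaction ξ = 0.471 × 1980 = 932.58 mol/h
Reaction term: ξ·ΔH°_rxn = 932.58 × -132 = -123100 kJ/h
Sensible, feed 62.8→25 °C: -13771 kJ/h
Outlet flows (mol/h): A 1047.4, H₂ 1047.4, B 932.58
Sensible, products 25→125 °C: 35966 kJ/h
Q = ΔH = -100910 kJ/h = -28.029 kW
Heat removed = 28.029 kW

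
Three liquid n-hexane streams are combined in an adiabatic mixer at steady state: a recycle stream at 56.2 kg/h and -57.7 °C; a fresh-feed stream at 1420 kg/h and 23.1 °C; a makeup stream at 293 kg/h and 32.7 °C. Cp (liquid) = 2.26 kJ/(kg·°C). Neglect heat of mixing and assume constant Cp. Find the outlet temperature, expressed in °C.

T_out = 22.1 °C

No heat crosses the boundary, so H_out = H_in.
Σ ṁᵢCp,ᵢTᵢ = 56.2×2.26×-57.7 + 1420×2.26×23.1 + 293×2.26×32.7 = 88457
Σ ṁᵢCp,ᵢ = 56.2×2.26 + 1420×2.26 + 293×2.26 = 3998.4
T_out = 88457 / 3998.4 = 22.123 °C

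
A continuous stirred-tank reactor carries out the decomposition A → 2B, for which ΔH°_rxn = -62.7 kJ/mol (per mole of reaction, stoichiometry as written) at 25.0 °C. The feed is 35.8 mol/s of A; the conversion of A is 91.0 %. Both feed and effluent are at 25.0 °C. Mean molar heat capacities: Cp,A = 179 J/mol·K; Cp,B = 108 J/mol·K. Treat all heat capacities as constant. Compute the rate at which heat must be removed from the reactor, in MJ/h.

Extent of reaction ξ = 0.910 × 35.8 = 32.578 mol/s
Reaction term: ξ·ΔH°_rxn = 32.578 × -62.7 = -2042.6 kJ/s
Q = ΔH = -2042.6 kJ/s = -2042.6 kW
Heat removed = 7353.5 MJ/h

Q_out = 7350 MJ/h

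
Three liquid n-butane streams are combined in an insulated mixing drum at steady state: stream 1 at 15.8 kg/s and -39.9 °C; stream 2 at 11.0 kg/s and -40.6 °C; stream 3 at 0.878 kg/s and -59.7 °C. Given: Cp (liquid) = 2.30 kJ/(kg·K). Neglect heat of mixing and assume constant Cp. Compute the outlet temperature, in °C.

Energy balance with Q = 0: Σ ṁᵢCp,ᵢ(T_out − Tᵢ) = 0
Σ ṁᵢCp,ᵢTᵢ = 15.8×2.30×-39.9 + 11.0×2.30×-40.6 + 0.878×2.30×-59.7 = -2597.7
Σ ṁᵢCp,ᵢ = 15.8×2.30 + 11.0×2.30 + 0.878×2.30 = 63.659
T_out = -2597.7 / 63.659 = -40.806 °C

T_out = -40.8 °C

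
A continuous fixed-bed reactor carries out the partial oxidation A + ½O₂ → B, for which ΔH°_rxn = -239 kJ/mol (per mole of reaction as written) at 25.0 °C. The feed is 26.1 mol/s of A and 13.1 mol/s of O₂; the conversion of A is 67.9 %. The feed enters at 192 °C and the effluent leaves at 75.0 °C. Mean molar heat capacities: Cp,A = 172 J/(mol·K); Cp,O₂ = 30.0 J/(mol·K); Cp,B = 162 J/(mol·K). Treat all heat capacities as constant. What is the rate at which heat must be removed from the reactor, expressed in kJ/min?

Extent of reaction ξ = 0.679 × 26.1 = 17.722 mol/s
Reaction term: ξ·ΔH°_rxn = 17.722 × -239 = -4235.5 kJ/s
Sensible, feed 192→25 °C: -815.33 kJ/s
Outlet flows (mol/s): A 8.3781, O₂ 4.239, B 17.722
Sensible, products 25→75.0 °C: 221.96 kJ/s
Q = ΔH = -4828.9 kJ/s = -4828.9 kW
Heat removed = 289730 kJ/min

Q_out = 290000 kJ/min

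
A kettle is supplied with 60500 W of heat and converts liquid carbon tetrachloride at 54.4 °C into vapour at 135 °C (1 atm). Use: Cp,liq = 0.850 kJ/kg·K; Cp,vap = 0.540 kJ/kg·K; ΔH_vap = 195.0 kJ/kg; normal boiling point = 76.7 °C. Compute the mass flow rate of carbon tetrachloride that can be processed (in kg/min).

ṁ = 14.8 kg/min

Δh = 0.850×(76.7−54.4) + 195.0 + 0.540×(135−76.7) = 245.44 kJ/kg
Q = 60500 W = 60.5 kJ/s = 3630 kJ/min
ṁ = Q/Δh = 3630 / 245.44 = 14.79 kg/min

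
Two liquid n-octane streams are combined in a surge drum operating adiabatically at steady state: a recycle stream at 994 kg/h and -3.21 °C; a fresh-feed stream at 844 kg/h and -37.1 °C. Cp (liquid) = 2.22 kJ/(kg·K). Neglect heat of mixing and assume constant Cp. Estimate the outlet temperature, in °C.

No heat crosses the boundary, so H_out = H_in.
Σ ṁᵢCp,ᵢTᵢ = 994×2.22×-3.21 + 844×2.22×-37.1 = -76597
Σ ṁᵢCp,ᵢ = 994×2.22 + 844×2.22 = 4080.4
T_out = -76597 / 4080.4 = -18.772 °C

T_out = -18.8 °C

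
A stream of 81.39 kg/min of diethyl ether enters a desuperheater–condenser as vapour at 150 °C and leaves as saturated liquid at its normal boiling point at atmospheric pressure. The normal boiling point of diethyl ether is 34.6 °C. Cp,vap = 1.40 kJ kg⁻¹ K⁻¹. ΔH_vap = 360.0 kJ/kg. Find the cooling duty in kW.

Q_c = 707 kW

vapour 150→34.6 °C: -161.56 kJ/kg
condensation at 34.6 °C: -360 kJ/kg
Δh = -161.56 + -360 = -521.56 kJ/kg
Q = ṁ·Δh = 81.39 kg/min × -521.56 kJ/kg = -42450 kJ/min
|Q| = 707.5 kW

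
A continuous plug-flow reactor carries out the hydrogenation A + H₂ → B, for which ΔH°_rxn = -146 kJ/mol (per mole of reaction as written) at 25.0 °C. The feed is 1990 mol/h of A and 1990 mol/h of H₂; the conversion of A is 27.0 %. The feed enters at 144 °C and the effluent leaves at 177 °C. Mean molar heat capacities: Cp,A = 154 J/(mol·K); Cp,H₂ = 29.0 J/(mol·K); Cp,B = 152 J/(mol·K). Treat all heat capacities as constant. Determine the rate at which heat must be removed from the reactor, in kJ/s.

Extent of reaction ξ = 0.270 × 1990 = 537.3 mol/h
Reaction term: ξ·ΔH°_rxn = 537.3 × -146 = -78446 kJ/h
Sensible, feed 144→25 °C: -43336 kJ/h
Outlet flows (mol/h): A 1452.7, H₂ 1452.7, B 537.3
Sensible, products 25→177 °C: 52822 kJ/h
Q = ΔH = -68960 kJ/h = -19.156 kW
Heat removed = 19.156 kJ/s

Q_out = 19.2 kJ/s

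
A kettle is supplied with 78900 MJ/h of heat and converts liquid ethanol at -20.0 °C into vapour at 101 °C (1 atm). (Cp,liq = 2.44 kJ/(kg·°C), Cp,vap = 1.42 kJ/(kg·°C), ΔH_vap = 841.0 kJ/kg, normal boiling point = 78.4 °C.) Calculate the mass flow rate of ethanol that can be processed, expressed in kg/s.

ṁ = 19.7 kg/s

Δh = 2.44×(78.4−-20.0) + 841.0 + 1.42×(101−78.4) = 1113.2 kJ/kg
Q = 78900 MJ/h = 21917 kJ/s = 21917 kJ/s
ṁ = Q/Δh = 21917 / 1113.2 = 19.688 kg/s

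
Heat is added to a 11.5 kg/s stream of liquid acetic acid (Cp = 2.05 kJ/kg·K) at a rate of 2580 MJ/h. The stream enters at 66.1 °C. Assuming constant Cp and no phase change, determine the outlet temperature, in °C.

T_out = 96.5 °C

Q = 2580 MJ/h = 716.67 kJ/s
ΔT = Q/(ṁ·Cp) = 716.67/(11.5×2.05) = 30.399 K
T_out = 66.1 + 30.399 = 96.499 °C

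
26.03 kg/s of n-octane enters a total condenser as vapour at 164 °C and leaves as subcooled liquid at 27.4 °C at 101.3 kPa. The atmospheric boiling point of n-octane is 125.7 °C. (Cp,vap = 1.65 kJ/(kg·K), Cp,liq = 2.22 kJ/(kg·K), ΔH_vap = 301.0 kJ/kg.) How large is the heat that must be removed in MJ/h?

vapour 164→125.7 °C: -63.195 kJ/kg
condensation at 125.7 °C: -301 kJ/kg
liquid 125.7→27.4 °C: -218.23 kJ/kg
Δh = -63.195 + -301 + -218.23 = -582.42 kJ/kg
Q = ṁ·Δh = 26.03 kg/s × -582.42 kJ/kg = -15160 kJ/s
|Q| = 15160 kW = 54578 MJ/h

Q_c = 54600 MJ/h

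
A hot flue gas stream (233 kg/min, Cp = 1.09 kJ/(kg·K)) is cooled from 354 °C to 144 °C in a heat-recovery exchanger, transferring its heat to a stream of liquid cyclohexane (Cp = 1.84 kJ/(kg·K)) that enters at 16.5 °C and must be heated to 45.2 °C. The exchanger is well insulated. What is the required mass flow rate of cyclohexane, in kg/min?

Heat released by hot stream: Q = 233 × 1.09 × (354 − 144) = 53334 kJ/min
Energy balance on cold side (adiabatic exchanger): Q = ṁ_c·Cp_c·(T_c,out − T_c,in)
ṁ_c = 53334 / [1.84 × (45.2 − 16.5)] = 1010 kg/min

ṁ_c = 1010 kg/min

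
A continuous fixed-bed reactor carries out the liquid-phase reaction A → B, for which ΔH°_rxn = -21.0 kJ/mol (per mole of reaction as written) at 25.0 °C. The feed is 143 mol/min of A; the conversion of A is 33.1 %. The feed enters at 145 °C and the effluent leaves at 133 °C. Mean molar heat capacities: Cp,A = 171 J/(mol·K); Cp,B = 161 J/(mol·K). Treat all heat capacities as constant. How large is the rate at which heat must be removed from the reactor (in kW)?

Q_out = 22.3 kW

Extent of reaction ξ = 0.331 × 143 = 47.333 mol/min
Reaction term: ξ·ΔH°_rxn = 47.333 × -21.0 = -993.99 kJ/min
Sensible, feed 145→25 °C: -2934.4 kJ/min
Outlet flows (mol/min): A 95.667, B 47.333
Sensible, products 25→133 °C: 2589.8 kJ/min
Q = ΔH = -1338.5 kJ/min = -22.309 kW
Heat removed = 22.309 kW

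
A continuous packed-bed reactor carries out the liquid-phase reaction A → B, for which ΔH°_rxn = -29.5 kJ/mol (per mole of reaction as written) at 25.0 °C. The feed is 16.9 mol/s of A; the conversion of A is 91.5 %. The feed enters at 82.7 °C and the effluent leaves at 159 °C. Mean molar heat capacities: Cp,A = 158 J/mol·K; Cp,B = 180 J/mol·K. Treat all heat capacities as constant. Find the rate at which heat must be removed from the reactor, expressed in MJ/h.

Extent of reaction ξ = 0.915 × 16.9 = 15.463 mol/s
Reaction term: ξ·ΔH°_rxn = 15.463 × -29.5 = -456.17 kJ/s
Sensible, feed 82.7→25 °C: -154.07 kJ/s
Outlet flows (mol/s): A 1.4365, B 15.463
Sensible, products 25→159 °C: 403.39 kJ/s
Q = ΔH = -206.85 kJ/s = -206.85 kW
Heat removed = 744.66 MJ/h

Q_out = 745 MJ/h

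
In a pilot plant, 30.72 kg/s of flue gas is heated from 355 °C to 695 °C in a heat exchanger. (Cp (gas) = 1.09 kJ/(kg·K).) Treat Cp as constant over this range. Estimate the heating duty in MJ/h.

Q = 41000 MJ/h

Q = ṁ·Cp·ΔT = 30.72 × 1.09 × (695 − 355) = 11385 kJ/s
Heating duty = 40985 MJ/h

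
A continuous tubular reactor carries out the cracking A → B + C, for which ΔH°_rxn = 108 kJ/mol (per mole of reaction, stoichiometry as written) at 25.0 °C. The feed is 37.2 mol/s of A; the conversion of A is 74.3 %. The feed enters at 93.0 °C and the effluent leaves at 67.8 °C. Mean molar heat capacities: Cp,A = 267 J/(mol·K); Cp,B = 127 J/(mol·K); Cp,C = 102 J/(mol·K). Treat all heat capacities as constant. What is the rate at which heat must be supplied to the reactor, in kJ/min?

Q_in = 161000 kJ/min

Extent of reaction ξ = 0.743 × 37.2 = 27.64 mol/s
Reaction term: ξ·ΔH°_rxn = 27.64 × 108 = 2985.1 kJ/s
Sensible, feed 93.0→25 °C: -675.4 kJ/s
Outlet flows (mol/s): A 9.5604, B 27.64, C 27.64
Sensible, products 25→67.8 °C: 380.15 kJ/s
Q = ΔH = 2689.8 kJ/s = 2689.8 kW
Heat supplied = 161390 kJ/min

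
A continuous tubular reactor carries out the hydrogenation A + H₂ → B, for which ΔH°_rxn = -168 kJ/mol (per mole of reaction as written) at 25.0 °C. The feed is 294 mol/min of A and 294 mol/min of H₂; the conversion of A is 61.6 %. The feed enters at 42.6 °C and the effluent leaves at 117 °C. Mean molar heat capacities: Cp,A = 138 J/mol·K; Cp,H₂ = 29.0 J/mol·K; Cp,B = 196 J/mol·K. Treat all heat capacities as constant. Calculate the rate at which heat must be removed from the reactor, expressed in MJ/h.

Extent of reaction ξ = 0.616 × 294 = 181.1 mol/min
Reaction term: ξ·ΔH°_rxn = 181.1 × -168 = -30425 kJ/min
Sensible, feed 42.6→25 °C: -864.12 kJ/min
Outlet flows (mol/min): A 112.9, H₂ 112.9, B 181.1
Sensible, products 25→117 °C: 5000.2 kJ/min
Q = ΔH = -26289 kJ/min = -438.16 kW
Heat removed = 1577.4 MJ/h

Q_out = 1580 MJ/h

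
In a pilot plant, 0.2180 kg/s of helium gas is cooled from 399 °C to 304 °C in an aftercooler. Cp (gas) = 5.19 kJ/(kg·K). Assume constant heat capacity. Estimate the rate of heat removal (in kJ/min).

Q_c = 6450 kJ/min

Q = ṁ·Cp·ΔT = 0.2180 × 5.19 × (304 − 399) = -107.48 kJ/s
Cooling duty = 6449.1 kJ/min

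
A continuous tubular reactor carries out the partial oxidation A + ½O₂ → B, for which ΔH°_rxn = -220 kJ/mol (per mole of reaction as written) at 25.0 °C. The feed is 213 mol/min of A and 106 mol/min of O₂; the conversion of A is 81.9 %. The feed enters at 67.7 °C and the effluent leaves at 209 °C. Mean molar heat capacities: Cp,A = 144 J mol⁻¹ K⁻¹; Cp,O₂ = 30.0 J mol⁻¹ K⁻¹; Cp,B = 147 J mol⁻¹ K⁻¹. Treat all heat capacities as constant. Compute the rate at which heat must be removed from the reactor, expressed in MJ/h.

Extent of reaction ξ = 0.819 × 213 = 174.45 mol/min
Reaction term: ξ·ΔH°_rxn = 174.45 × -220 = -38378 kJ/min
Sensible, feed 67.7→25 °C: -1445.5 kJ/min
Outlet flows (mol/min): A 38.553, O₂ 18.776, B 174.45
Sensible, products 25→209 °C: 5843.6 kJ/min
Q = ΔH = -33980 kJ/min = -566.34 kW
Heat removed = 2038.8 MJ/h

Q_out = 2040 MJ/h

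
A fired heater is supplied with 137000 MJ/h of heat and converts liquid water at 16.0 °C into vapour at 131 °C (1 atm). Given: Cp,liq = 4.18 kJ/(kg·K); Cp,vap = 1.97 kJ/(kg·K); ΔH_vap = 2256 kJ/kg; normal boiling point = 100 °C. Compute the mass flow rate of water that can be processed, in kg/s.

ṁ = 14.3 kg/s

Δh = 4.18×(100−16.0) + 2256 + 1.97×(131−100) = 2668.2 kJ/kg
Q = 137000 MJ/h = 38056 kJ/s = 38056 kJ/s
ṁ = Q/Δh = 38056 / 2668.2 = 14.263 kg/s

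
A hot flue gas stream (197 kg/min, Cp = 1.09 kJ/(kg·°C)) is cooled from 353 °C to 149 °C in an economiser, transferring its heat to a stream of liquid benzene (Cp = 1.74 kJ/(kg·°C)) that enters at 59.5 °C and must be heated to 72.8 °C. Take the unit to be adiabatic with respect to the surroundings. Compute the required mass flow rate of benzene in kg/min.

Heat released by hot stream: Q = 197 × 1.09 × (353 − 149) = 43805 kJ/min
Energy balance on cold side (adiabatic exchanger): Q = ṁ_c·Cp_c·(T_c,out − T_c,in)
ṁ_c = 43805 / [1.74 × (72.8 − 59.5)] = 1892.9 kg/min

ṁ_c = 1890 kg/min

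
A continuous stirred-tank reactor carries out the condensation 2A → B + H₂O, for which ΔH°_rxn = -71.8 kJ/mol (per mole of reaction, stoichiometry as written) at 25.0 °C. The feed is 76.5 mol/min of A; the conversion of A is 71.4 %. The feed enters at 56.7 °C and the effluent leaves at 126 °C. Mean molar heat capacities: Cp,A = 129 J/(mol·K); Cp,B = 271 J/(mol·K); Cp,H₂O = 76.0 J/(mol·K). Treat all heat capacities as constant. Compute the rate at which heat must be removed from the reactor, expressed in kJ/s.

Q_out = 17.2 kJ/s

Extent of reaction ξ = 0.714 × 76.5 / 2 = 27.31 mol/min
Reaction term: ξ·ΔH°_rxn = 27.31 × -71.8 = -1960.9 kJ/min
Sensible, feed 56.7→25 °C: -312.83 kJ/min
Outlet flows (mol/min): A 21.879, B 27.31, H₂O 27.31
Sensible, products 25→126 °C: 1242.2 kJ/min
Q = ΔH = -1031.5 kJ/min = -17.192 kW
Heat removed = 17.192 kJ/s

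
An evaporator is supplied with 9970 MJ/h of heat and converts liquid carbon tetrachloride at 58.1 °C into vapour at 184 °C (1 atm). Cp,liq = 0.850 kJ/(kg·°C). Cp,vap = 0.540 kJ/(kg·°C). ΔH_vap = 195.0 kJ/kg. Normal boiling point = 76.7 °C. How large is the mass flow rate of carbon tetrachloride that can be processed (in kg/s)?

ṁ = 10.3 kg/s

Δh = 0.850×(76.7−58.1) + 195.0 + 0.540×(184−76.7) = 268.75 kJ/kg
Q = 9970 MJ/h = 2769.4 kJ/s = 2769.4 kJ/s
ṁ = Q/Δh = 2769.4 / 268.75 = 10.305 kg/s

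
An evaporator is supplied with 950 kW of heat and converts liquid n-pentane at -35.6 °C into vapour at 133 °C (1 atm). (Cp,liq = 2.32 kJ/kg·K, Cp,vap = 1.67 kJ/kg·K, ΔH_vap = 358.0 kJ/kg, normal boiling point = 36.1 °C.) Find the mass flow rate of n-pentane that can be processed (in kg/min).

Δh = 2.32×(36.1−-35.6) + 358.0 + 1.67×(133−36.1) = 686.17 kJ/kg
Q = 950 kW = 950 kJ/s = 57000 kJ/min
ṁ = Q/Δh = 57000 / 686.17 = 83.07 kg/min

ṁ = 83.1 kg/min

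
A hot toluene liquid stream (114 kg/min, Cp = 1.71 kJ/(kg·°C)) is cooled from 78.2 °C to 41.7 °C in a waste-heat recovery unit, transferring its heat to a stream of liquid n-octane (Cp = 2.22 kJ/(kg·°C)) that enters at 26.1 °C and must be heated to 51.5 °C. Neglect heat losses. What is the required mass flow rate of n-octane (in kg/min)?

ṁ_c = 126 kg/min

Heat released by hot stream: Q = 114 × 1.71 × (78.2 − 41.7) = 7115.3 kJ/min
Energy balance on cold side (adiabatic exchanger): Q = ṁ_c·Cp_c·(T_c,out − T_c,in)
ṁ_c = 7115.3 / [2.22 × (51.5 − 26.1)] = 126.18 kg/min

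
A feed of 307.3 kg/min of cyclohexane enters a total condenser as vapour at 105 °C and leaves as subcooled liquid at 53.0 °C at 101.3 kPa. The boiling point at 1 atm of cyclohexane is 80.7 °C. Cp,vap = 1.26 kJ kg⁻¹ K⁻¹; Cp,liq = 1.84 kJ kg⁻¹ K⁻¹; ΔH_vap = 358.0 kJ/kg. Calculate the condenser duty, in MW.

vapour 105→80.7 °C: -30.618 kJ/kg
condensation at 80.7 °C: -358 kJ/kg
liquid 80.7→53.0 °C: -50.968 kJ/kg
Δh = -30.618 + -358 + -50.968 = -439.59 kJ/kg
Q = ṁ·Δh = 307.3 kg/min × -439.59 kJ/kg = -135080 kJ/min
|Q| = 2251.4 kW = 2.2514 MW

Q_c = 2.25 MW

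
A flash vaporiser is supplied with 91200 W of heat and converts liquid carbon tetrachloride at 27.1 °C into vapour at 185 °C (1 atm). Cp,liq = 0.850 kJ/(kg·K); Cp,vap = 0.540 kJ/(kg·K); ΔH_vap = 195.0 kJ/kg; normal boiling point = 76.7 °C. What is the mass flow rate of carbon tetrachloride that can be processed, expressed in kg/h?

Δh = 0.850×(76.7−27.1) + 195.0 + 0.540×(185−76.7) = 295.64 kJ/kg
Q = 91200 W = 91.2 kJ/s = 328320 kJ/h
ṁ = Q/Δh = 328320 / 295.64 = 1110.5 kg/h

ṁ = 1110 kg/h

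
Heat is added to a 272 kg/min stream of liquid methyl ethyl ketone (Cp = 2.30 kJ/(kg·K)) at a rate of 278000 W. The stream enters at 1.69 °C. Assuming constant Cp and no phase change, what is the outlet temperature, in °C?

T_out = 28.4 °C

Q = 278000 W = 16680 kJ/min
ΔT = Q/(ṁ·Cp) = 16680/(272×2.30) = 26.662 K
T_out = 1.69 + 26.662 = 28.352 °C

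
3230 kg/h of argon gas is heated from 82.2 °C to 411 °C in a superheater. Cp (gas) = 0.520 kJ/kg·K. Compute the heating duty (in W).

Q = ṁ·Cp·ΔT = 3230 × 0.520 × (411 − 82.2) = 552250 kJ/h
Converting: 552250 / 3600 s = 153.4 kW
Heating duty = 153400 W

Q = 153000 W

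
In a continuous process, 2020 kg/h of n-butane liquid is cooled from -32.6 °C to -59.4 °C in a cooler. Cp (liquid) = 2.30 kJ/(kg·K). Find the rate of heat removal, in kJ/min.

Q = ṁ·Cp·ΔT = 2020 × 2.30 × (-59.4 − -32.6) = -124510 kJ/h
Converting: 124510 / 3600 s = 34.587 kW
Cooling duty = 2075.2 kJ/min

Q_c = 2080 kJ/min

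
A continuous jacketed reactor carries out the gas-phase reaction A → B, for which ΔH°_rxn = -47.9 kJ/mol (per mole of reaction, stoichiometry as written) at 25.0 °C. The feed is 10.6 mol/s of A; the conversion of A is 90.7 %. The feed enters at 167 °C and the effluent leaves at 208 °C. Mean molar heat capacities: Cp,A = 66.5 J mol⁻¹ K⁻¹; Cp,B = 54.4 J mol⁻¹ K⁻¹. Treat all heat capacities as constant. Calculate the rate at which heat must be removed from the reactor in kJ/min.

Q_out = 27200 kJ/min

Extent of reaction ξ = 0.907 × 10.6 = 9.6142 mol/s
Reaction term: ξ·ΔH°_rxn = 9.6142 × -47.9 = -460.52 kJ/s
Sensible, feed 167→25 °C: -100.1 kJ/s
Outlet flows (mol/s): A 0.9858, B 9.6142
Sensible, products 25→208 °C: 107.71 kJ/s
Q = ΔH = -452.91 kJ/s = -452.91 kW
Heat removed = 27174 kJ/min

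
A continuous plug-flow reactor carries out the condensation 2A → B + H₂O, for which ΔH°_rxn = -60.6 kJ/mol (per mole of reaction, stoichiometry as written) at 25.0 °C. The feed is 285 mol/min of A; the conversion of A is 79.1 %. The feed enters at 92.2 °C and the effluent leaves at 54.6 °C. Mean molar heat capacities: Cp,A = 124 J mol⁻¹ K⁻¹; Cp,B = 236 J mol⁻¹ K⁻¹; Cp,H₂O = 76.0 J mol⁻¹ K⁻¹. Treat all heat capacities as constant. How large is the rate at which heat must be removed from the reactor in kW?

Extent of reaction ξ = 0.791 × 285 / 2 = 112.72 mol/min
Reaction term: ξ·ΔH°_rxn = 112.72 × -60.6 = -6830.7 kJ/min
Sensible, feed 92.2→25 °C: -2374.8 kJ/min
Outlet flows (mol/min): A 59.565, B 112.72, H₂O 112.72
Sensible, products 25→54.6 °C: 1259.6 kJ/min
Q = ΔH = -7945.9 kJ/min = -132.43 kW
Heat removed = 132.43 kW

Q_out = 132 kW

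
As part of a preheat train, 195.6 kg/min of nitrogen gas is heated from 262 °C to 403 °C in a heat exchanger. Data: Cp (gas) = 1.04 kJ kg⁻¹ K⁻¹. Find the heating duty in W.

Q = ṁ·Cp·ΔT = 195.6 × 1.04 × (403 − 262) = 28683 kJ/min
Converting: 28683 / 60 s = 478.05 kW
Heating duty = 478050 W

Q = 478000 W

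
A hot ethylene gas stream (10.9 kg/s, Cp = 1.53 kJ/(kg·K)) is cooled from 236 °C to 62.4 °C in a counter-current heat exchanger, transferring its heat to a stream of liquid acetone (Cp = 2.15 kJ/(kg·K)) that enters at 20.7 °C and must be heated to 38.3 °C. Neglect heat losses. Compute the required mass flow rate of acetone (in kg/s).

Heat released by hot stream: Q = 10.9 × 1.53 × (236 − 62.4) = 2895.1 kJ/s
Energy balance on cold side (adiabatic exchanger): Q = ṁ_c·Cp_c·(T_c,out − T_c,in)
ṁ_c = 2895.1 / [2.15 × (38.3 − 20.7)] = 76.51 kg/s

ṁ_c = 76.5 kg/s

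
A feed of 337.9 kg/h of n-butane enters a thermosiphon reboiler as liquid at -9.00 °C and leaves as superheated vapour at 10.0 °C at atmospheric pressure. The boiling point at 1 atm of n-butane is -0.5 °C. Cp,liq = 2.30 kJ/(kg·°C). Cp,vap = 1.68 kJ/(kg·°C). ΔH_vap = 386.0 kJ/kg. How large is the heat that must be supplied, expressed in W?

liquid -9.00→-0.5 °C: 19.55 kJ/kg
vaporisation at -0.5 °C: 386 kJ/kg
vapour -0.5→10.0 °C: 17.64 kJ/kg
Δh = 19.55 + 386 + 17.64 = 423.19 kJ/kg
Q = ṁ·Δh = 337.9 kg/h × 423.19 kJ/kg = 143000 kJ/h
|Q| = 39.721 kW = 39721 W

Q = 39700 W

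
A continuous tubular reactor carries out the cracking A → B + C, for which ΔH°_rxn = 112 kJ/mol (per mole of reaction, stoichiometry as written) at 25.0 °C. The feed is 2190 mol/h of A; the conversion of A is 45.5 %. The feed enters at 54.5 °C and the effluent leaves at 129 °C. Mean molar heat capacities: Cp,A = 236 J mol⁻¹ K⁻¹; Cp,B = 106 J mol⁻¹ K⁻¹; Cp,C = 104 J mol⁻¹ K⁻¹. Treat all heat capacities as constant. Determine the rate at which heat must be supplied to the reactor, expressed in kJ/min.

Extent of reaction ξ = 0.455 × 2190 = 996.45 mol/h
Reaction term: ξ·ΔH°_rxn = 996.45 × 112 = 111600 kJ/h
Sensible, feed 54.5→25 °C: -15247 kJ/h
Outlet flows (mol/h): A 1193.5, B 996.45, C 996.45
Sensible, products 25→129 °C: 51057 kJ/h
Q = ΔH = 147410 kJ/h = 40.948 kW
Heat supplied = 2456.9 kJ/min

Q_in = 2460 kJ/min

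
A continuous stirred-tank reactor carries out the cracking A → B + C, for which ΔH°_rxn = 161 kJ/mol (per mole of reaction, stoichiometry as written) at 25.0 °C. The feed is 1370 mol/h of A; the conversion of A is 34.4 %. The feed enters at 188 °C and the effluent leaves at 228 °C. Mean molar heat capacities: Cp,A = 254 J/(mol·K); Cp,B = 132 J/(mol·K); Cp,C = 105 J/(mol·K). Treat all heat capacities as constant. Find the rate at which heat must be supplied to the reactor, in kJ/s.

Q_in = 24.5 kJ/s

Extent of reaction ξ = 0.344 × 1370 = 471.28 mol/h
Reaction term: ξ·ΔH°_rxn = 471.28 × 161 = 75876 kJ/h
Sensible, feed 188→25 °C: -56721 kJ/h
Outlet flows (mol/h): A 898.72, B 471.28, C 471.28
Sensible, products 25→228 °C: 69014 kJ/h
Q = ΔH = 88169 kJ/h = 24.491 kW
Heat supplied = 24.491 kJ/s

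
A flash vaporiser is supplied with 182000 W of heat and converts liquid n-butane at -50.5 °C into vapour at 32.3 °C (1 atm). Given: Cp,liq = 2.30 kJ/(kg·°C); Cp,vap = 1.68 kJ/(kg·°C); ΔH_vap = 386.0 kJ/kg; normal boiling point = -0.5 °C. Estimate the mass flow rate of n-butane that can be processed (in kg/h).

Δh = 2.30×(-0.5−-50.5) + 386.0 + 1.68×(32.3−-0.5) = 556.1 kJ/kg
Q = 182000 W = 182 kJ/s = 655200 kJ/h
ṁ = Q/Δh = 655200 / 556.1 = 1178.2 kg/h

ṁ = 1180 kg/h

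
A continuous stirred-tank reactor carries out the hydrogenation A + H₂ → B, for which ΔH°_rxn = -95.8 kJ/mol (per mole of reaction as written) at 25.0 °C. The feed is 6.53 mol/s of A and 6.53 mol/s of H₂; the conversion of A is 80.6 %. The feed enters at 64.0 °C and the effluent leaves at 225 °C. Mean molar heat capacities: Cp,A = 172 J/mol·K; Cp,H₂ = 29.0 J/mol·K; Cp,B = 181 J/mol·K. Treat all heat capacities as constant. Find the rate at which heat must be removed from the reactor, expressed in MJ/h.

Q_out = 1130 MJ/h

Extent of reaction ξ = 0.806 × 6.53 = 5.2632 mol/s
Reaction term: ξ·ΔH°_rxn = 5.2632 × -95.8 = -504.21 kJ/s
Sensible, feed 64.0→25 °C: -51.189 kJ/s
Outlet flows (mol/s): A 1.2668, H₂ 1.2668, B 5.2632
Sensible, products 25→225 °C: 241.45 kJ/s
Q = ΔH = -313.95 kJ/s = -313.95 kW
Heat removed = 1130.2 MJ/h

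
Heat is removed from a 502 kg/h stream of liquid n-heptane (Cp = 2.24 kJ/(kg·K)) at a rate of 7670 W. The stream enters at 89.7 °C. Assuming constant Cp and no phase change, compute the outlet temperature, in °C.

Q = 7670 W = 27612 kJ/h
ΔT = Q/(ṁ·Cp) = 27612/(502×2.24) = 24.555 K
T_out = 89.7 − 24.555 = 65.145 °C

T_out = 65.1 °C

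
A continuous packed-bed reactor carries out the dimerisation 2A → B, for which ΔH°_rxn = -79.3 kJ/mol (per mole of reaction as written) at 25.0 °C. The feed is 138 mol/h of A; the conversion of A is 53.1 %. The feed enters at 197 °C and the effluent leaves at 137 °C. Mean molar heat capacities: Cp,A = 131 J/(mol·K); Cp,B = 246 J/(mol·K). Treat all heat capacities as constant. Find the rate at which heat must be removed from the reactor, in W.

Q_out = 1130 W

Extent of reaction ξ = 0.531 × 138 / 2 = 36.639 mol/h
Reaction term: ξ·ΔH°_rxn = 36.639 × -79.3 = -2905.5 kJ/h
Sensible, feed 197→25 °C: -3109.4 kJ/h
Outlet flows (mol/h): A 64.722, B 36.639
Sensible, products 25→137 °C: 1959.1 kJ/h
Q = ΔH = -4055.8 kJ/h = -1.1266 kW
Heat removed = 1126.6 W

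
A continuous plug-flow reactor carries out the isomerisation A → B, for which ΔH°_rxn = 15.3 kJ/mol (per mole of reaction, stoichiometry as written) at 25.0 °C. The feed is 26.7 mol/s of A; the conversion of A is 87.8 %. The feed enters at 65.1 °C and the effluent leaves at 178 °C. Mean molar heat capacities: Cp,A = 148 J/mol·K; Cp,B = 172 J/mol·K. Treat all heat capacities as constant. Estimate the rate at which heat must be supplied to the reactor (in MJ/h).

Q_in = 3210 MJ/h

Extent of reaction ξ = 0.878 × 26.7 = 23.443 mol/s
Reaction term: ξ·ΔH°_rxn = 23.443 × 15.3 = 358.67 kJ/s
Sensible, feed 65.1→25 °C: -158.46 kJ/s
Outlet flows (mol/s): A 3.2574, B 23.443
Sensible, products 25→178 °C: 690.68 kJ/s
Q = ΔH = 890.89 kJ/s = 890.89 kW
Heat supplied = 3207.2 MJ/h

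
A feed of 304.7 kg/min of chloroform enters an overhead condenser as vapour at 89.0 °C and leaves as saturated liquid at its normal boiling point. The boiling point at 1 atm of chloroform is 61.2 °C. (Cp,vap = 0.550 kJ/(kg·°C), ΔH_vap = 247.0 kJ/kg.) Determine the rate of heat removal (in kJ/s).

Q_c = 1330 kJ/s

vapour 89.0→61.2 °C: -15.29 kJ/kg
condensation at 61.2 °C: -247 kJ/kg
Δh = -15.29 + -247 = -262.29 kJ/kg
Q = ṁ·Δh = 304.7 kg/min × -262.29 kJ/kg = -79920 kJ/min
|Q| = 1332 kW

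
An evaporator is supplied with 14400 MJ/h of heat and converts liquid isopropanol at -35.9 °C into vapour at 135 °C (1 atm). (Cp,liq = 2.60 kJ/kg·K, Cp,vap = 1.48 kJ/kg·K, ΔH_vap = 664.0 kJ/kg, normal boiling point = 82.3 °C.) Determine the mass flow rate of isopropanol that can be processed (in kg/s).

Δh = 2.60×(82.3−-35.9) + 664.0 + 1.48×(135−82.3) = 1049.3 kJ/kg
Q = 14400 MJ/h = 4000 kJ/s = 4000 kJ/s
ṁ = Q/Δh = 4000 / 1049.3 = 3.812 kg/s

ṁ = 3.81 kg/s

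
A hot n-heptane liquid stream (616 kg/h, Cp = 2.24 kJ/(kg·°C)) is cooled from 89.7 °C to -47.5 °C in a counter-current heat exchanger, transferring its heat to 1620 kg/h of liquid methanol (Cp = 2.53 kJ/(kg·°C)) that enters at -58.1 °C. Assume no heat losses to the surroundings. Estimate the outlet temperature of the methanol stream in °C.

Heat released by hot stream: Q = 616 × 2.24 × (89.7 − -47.5) = 189310 kJ/h
Energy balance on cold side (adiabatic exchanger): Q = ṁ_c·Cp_c·(T_c,out − T_c,in)
T_c,out = -58.1 + 189310/(1620 × 2.53) = -11.91 °C

T_c,out = -11.9 °C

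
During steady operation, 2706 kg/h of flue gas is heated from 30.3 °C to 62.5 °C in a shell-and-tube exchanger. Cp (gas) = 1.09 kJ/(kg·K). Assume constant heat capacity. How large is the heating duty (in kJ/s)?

Q = 26.4 kJ/s

Q = ṁ·Cp·ΔT = 2706 × 1.09 × (62.5 − 30.3) = 94975 kJ/h
Converting: 94975 / 3600 s = 26.382 kW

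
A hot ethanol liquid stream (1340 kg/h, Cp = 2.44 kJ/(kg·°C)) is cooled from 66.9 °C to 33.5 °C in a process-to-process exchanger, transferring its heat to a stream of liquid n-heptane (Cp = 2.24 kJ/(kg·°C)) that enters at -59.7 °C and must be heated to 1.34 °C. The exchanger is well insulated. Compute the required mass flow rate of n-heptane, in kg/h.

Heat released by hot stream: Q = 1340 × 2.44 × (66.9 − 33.5) = 109200 kJ/h
Energy balance on cold side (adiabatic exchanger): Q = ṁ_c·Cp_c·(T_c,out − T_c,in)
ṁ_c = 109200 / [2.24 × (1.34 − -59.7)] = 798.69 kg/h

ṁ_c = 799 kg/h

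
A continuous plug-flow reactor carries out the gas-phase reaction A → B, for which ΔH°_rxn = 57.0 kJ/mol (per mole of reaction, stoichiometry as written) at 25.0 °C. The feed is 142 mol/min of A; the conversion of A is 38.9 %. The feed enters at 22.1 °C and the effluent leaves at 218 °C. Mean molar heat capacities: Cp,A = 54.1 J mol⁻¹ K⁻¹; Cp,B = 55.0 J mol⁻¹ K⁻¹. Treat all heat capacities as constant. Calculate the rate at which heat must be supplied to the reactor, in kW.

Q_in = 77.7 kW

Extent of reaction ξ = 0.389 × 142 = 55.238 mol/min
Reaction term: ξ·ΔH°_rxn = 55.238 × 57.0 = 3148.6 kJ/min
Sensible, feed 22.1→25 °C: 22.278 kJ/min
Outlet flows (mol/min): A 86.762, B 55.238
Sensible, products 25→218 °C: 1492.3 kJ/min
Q = ΔH = 4663.1 kJ/min = 77.718 kW
Heat supplied = 77.718 kW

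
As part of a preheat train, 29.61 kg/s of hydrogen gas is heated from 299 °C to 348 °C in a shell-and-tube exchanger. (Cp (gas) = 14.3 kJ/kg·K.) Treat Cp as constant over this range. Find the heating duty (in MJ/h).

Q = 74700 MJ/h

Q = ṁ·Cp·ΔT = 29.61 × 14.3 × (348 − 299) = 20748 kJ/s
Heating duty = 74692 MJ/h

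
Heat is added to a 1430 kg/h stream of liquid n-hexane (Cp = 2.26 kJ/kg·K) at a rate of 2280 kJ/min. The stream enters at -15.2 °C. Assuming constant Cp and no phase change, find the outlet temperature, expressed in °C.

Q = 2280 kJ/min = 136800 kJ/h
ΔT = Q/(ṁ·Cp) = 136800/(1430×2.26) = 42.329 K
T_out = -15.2 + 42.329 = 27.129 °C

T_out = 27.1 °C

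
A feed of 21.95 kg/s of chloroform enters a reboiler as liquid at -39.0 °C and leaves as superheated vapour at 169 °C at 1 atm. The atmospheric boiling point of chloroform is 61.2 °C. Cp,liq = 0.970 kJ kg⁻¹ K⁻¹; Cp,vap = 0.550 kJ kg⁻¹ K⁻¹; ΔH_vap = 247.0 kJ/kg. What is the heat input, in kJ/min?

liquid -39.0→61.2 °C: 97.194 kJ/kg
vaporisation at 61.2 °C: 247 kJ/kg
vapour 61.2→169 °C: 59.29 kJ/kg
Δh = 97.194 + 247 + 59.29 = 403.48 kJ/kg
Q = ṁ·Δh = 21.95 kg/s × 403.48 kJ/kg = 8856.5 kJ/s
|Q| = 8856.5 kW = 531390 kJ/min

Q = 531000 kJ/min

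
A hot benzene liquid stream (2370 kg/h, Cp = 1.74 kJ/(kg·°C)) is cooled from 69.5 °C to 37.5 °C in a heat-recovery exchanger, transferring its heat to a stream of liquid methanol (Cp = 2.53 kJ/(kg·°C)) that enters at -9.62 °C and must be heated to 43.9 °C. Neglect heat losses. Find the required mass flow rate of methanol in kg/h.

Heat released by hot stream: Q = 2370 × 1.74 × (69.5 − 37.5) = 131960 kJ/h
Energy balance on cold side (adiabatic exchanger): Q = ṁ_c·Cp_c·(T_c,out − T_c,in)
ṁ_c = 131960 / [2.53 × (43.9 − -9.62)] = 974.57 kg/h

ṁ_c = 975 kg/h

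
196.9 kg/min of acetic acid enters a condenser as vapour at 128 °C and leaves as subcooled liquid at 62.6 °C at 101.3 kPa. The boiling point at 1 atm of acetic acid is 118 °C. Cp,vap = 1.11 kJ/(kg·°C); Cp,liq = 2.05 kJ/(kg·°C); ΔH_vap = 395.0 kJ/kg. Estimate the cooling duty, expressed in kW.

Q_c = 1710 kW

vapour 128→118 °C: -11.1 kJ/kg
condensation at 118 °C: -395 kJ/kg
liquid 118→62.6 °C: -113.57 kJ/kg
Δh = -11.1 + -395 + -113.57 = -519.67 kJ/kg
Q = ṁ·Δh = 196.9 kg/min × -519.67 kJ/kg = -102320 kJ/min
|Q| = 1705.4 kW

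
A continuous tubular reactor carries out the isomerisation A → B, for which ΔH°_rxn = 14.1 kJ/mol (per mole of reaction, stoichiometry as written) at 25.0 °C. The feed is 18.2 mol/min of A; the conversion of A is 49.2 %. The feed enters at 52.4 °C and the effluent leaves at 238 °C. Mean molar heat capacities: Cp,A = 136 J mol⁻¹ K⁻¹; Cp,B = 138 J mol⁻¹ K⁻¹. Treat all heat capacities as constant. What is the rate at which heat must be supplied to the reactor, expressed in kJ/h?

Extent of reaction ξ = 0.492 × 18.2 = 8.9544 mol/min
Reaction term: ξ·ΔH°_rxn = 8.9544 × 14.1 = 126.26 kJ/min
Sensible, feed 52.4→25 °C: -67.82 kJ/min
Outlet flows (mol/min): A 9.2456, B 8.9544
Sensible, products 25→238 °C: 531.03 kJ/min
Q = ΔH = 589.47 kJ/min = 9.8245 kW
Heat supplied = 35368 kJ/h

Q_in = 35400 kJ/h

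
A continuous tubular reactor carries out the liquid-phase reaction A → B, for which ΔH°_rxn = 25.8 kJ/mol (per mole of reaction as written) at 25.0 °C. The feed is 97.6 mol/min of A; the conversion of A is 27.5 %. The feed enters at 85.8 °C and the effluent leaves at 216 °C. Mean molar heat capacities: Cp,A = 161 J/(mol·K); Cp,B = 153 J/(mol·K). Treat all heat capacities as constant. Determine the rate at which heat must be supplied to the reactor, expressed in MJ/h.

Q_in = 162 MJ/h

Extent of reaction ξ = 0.275 × 97.6 = 26.84 mol/min
Reaction term: ξ·ΔH°_rxn = 26.84 × 25.8 = 692.47 kJ/min
Sensible, feed 85.8→25 °C: -955.39 kJ/min
Outlet flows (mol/min): A 70.76, B 26.84
Sensible, products 25→216 °C: 2960.3 kJ/min
Q = ΔH = 2697.4 kJ/min = 44.956 kW
Heat supplied = 161.84 MJ/h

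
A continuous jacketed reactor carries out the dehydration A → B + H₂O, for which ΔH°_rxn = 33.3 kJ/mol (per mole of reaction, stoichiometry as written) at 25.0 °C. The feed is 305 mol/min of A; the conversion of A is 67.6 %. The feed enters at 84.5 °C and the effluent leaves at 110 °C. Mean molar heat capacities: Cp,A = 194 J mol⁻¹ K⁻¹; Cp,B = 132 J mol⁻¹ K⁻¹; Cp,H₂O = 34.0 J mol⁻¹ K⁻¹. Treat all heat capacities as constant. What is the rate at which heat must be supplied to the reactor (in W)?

Q_in = 131000 W

Extent of reaction ξ = 0.676 × 305 = 206.18 mol/min
Reaction term: ξ·ΔH°_rxn = 206.18 × 33.3 = 6865.8 kJ/min
Sensible, feed 84.5→25 °C: -3520.6 kJ/min
Outlet flows (mol/min): A 98.82, B 206.18, H₂O 206.18
Sensible, products 25→110 °C: 4538.7 kJ/min
Q = ΔH = 7883.9 kJ/min = 131.4 kW
Heat supplied = 131400 W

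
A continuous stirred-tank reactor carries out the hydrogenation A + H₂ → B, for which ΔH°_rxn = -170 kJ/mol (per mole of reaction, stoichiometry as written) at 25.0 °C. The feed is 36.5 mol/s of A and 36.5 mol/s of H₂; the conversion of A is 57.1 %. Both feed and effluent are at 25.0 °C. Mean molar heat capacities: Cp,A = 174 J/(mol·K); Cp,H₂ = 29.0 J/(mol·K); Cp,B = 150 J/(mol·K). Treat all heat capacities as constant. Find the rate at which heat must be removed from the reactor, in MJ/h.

Q_out = 12800 MJ/h

Extent of reaction ξ = 0.571 × 36.5 = 20.841 mol/s
Reaction term: ξ·ΔH°_rxn = 20.841 × -170 = -3543.1 kJ/s
Q = ΔH = -3543.1 kJ/s = -3543.1 kW
Heat removed = 12755 MJ/h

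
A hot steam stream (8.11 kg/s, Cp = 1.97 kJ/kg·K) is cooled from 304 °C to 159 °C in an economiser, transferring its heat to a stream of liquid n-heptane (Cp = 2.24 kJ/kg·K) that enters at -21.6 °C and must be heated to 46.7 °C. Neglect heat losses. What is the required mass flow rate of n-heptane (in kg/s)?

ṁ_c = 15.1 kg/s

Heat released by hot stream: Q = 8.11 × 1.97 × (304 − 159) = 2316.6 kJ/s
Energy balance on cold side (adiabatic exchanger): Q = ṁ_c·Cp_c·(T_c,out − T_c,in)
ṁ_c = 2316.6 / [2.24 × (46.7 − -21.6)] = 15.142 kg/s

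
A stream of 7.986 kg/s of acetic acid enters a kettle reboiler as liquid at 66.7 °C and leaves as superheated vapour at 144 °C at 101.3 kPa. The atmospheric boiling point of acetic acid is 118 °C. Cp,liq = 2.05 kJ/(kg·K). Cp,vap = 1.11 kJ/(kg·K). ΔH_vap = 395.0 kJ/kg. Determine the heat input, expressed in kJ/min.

Q = 253000 kJ/min

liquid 66.7→118 °C: 105.16 kJ/kg
vaporisation at 118 °C: 395 kJ/kg
vapour 118→144 °C: 28.86 kJ/kg
Δh = 105.16 + 395 + 28.86 = 529.02 kJ/kg
Q = ṁ·Δh = 7.986 kg/s × 529.02 kJ/kg = 4224.8 kJ/s
|Q| = 4224.8 kW = 253490 kJ/min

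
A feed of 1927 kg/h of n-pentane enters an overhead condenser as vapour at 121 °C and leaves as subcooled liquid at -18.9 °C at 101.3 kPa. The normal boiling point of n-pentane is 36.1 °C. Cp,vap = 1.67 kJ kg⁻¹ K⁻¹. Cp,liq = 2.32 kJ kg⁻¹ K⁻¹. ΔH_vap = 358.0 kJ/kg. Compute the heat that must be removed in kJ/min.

Q_c = 20100 kJ/min

vapour 121→36.1 °C: -141.78 kJ/kg
condensation at 36.1 °C: -358 kJ/kg
liquid 36.1→-18.9 °C: -127.6 kJ/kg
Δh = -141.78 + -358 + -127.6 = -627.38 kJ/kg
Q = ṁ·Δh = 1927 kg/h × -627.38 kJ/kg = -1.209e+06 kJ/h
|Q| = 335.82 kW = 20149 kJ/min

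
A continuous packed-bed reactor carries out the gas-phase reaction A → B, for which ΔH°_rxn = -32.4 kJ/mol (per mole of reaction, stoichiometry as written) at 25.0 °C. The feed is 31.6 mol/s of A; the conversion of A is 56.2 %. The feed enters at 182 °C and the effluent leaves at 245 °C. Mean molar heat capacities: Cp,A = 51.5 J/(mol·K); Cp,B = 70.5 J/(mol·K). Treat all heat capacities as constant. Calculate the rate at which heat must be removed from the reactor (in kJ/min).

Q_out = 23900 kJ/min

Extent of reaction ξ = 0.562 × 31.6 = 17.759 mol/s
Reaction term: ξ·ΔH°_rxn = 17.759 × -32.4 = -575.4 kJ/s
Sensible, feed 182→25 °C: -255.5 kJ/s
Outlet flows (mol/s): A 13.841, B 17.759
Sensible, products 25→245 °C: 432.26 kJ/s
Q = ΔH = -398.64 kJ/s = -398.64 kW
Heat removed = 23918 kJ/min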